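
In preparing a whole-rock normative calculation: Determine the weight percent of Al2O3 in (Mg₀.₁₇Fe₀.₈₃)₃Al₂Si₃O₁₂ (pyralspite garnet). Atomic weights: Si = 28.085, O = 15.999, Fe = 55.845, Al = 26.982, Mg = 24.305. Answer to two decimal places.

M((Mg₀.₁₇Fe₀.₈₃)₃Al₂Si₃O₁₂) = 481.657 g/mol; M(Al2O3) = 101.961 g/mol.
Moles Al2O3 per formula unit = 2 Al ÷ 2 = 1.0000.
Al2O3 fraction = (1.0000 × 101.961) / 481.657 = 101.961/481.657 = 0.2117.

21.17 wt%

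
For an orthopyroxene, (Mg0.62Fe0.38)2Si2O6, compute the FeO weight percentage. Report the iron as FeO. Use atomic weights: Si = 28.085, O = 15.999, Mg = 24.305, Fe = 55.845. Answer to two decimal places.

24.29 wt%

Formula mass = 224.744 g/mol.
0.76 Fe → 0.7600 mol FeO per formula unit; M(FeO) = 71.844, so FeO mass = 54.601 g.
54.601/224.744 × 100 = 24.29 wt%.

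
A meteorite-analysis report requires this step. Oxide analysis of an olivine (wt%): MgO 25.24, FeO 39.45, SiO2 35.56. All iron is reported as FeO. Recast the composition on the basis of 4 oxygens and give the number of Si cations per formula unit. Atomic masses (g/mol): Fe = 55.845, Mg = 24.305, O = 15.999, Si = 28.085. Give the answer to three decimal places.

MgO (M=40.304): mol = 0.62624; Mg = 0.62624, O = 0.62624.
FeO (M=71.844): mol = 0.54911; Fe = 0.54911, O = 0.54911.
SiO2 (M=60.083): mol = 0.59185; Si = 0.59185, O = 1.18370.
ΣO = 2.35905; factor = 4/ΣO = 1.69560.
Si apfu = 0.59185 × 1.69560 = 1.004.

1.004 Si apfu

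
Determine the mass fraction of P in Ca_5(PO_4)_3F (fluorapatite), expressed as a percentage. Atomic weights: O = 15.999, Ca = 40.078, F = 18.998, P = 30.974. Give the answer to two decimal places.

18.43 wt%

Formula mass = 5·40.078 + 3·30.974 + 12·15.999 + 1·18.998 = 504.298 g/mol, of which 92.922 g is P.
So P makes up 92.922/504.298 = 0.1843 of the mass, i.e. 18.43%.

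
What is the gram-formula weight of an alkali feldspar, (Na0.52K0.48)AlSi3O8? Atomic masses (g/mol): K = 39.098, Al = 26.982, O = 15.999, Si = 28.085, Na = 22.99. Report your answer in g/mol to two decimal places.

M = 0.52·22.99 + 0.48·39.098 + 1·26.982 + 3·28.085 + 8·15.999

269.95 g/mol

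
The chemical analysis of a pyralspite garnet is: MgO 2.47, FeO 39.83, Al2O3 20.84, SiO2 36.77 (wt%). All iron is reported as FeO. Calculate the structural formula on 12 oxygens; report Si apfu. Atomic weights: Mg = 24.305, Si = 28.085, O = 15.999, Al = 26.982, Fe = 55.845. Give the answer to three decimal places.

2.994 Si apfu

MgO (M=40.304): mol = 0.06128; Mg = 0.06128, O = 0.06128.
FeO (M=71.844): mol = 0.55440; Fe = 0.55440, O = 0.55440.
Al2O3 (M=101.961): mol = 0.20439; Al = 0.40878, O = 0.61317.
SiO2 (M=60.083): mol = 0.61199; Si = 0.61199, O = 1.22398.
ΣO = 2.45283; factor = 12/ΣO = 4.89231.
Si apfu = 0.61199 × 4.89231 = 2.994.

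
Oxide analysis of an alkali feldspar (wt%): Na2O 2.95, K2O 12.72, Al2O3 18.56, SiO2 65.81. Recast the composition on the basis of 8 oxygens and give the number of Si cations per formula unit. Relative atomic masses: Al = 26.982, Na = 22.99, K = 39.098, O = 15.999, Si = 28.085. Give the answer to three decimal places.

Na2O: 2.95/61.979 = 0.04760 mol → 0.09520 mol Na, 0.04760 mol O.
K2O: 12.72/94.195 = 0.13504 mol → 0.27008 mol K, 0.13504 mol O.
Al2O3: 18.56/101.961 = 0.18203 mol → 0.36406 mol Al, 0.54609 mol O.
SiO2: 65.81/60.083 = 1.09532 mol → 1.09532 mol Si, 2.19064 mol O.
Total oxygen = 2.91937 mol. Normalization factor = 8/2.91937 = 2.74032.
Si per 8 O = 1.09532 × 2.74032 = 3.002.

3.002 Si apfu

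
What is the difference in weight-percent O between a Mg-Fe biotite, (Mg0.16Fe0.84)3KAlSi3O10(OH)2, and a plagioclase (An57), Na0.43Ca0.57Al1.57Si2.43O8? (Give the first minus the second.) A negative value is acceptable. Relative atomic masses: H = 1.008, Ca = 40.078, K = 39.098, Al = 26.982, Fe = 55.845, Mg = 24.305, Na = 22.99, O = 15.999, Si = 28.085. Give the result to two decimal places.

First mineral: 191.988 g O in 496.735 g formula = 38.65 wt% O.
Second mineral: 127.992 g O in 271.330 g formula = 47.17 wt% O.
38.65% − 47.17% gives a difference of -8.52 percentage points.

-8.52 percentage points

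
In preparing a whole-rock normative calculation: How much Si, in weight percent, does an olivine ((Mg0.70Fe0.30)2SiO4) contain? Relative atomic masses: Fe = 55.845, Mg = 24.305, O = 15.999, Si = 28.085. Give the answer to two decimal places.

Formula mass = 1.40*24.305 + 0.60*55.845 + 1*28.085 + 4*15.999 = 159.615 g/mol, of which 28.085 g is Si.
So Si makes up 28.085/159.615 = 0.1760 of the mass, i.e. 17.60%.

17.60 weight percent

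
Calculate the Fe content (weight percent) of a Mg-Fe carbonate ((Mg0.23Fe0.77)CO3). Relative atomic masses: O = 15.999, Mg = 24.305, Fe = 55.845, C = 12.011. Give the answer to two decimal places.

Formula mass = 0.23×24.305 + 0.77×55.845 + 1×12.011 + 3×15.999 = 108.599 g/mol, of which 43.001 g is Fe.
So Fe makes up 43.001/108.599 = 0.3960 of the mass, i.e. 39.60%.

39.60 weight percent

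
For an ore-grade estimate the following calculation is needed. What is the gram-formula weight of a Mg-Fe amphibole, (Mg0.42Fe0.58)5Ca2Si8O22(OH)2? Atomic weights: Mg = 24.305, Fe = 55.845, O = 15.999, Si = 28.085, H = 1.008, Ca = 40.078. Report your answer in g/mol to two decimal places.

903.82 g/mol

M = 2.10×24.305 + 2.90×55.845 + 2×40.078 + 8×28.085 + 24×15.999 + 2×1.008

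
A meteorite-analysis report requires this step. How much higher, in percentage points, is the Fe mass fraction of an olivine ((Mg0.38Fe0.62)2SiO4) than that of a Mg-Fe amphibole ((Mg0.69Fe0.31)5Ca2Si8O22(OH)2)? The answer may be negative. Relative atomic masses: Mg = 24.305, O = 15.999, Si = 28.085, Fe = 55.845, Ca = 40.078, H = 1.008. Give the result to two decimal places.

28.46 percentage points

Fe in (Mg0.38Fe0.62)2SiO4: molar mass 179.801 g/mol; 1.24×55.845 = 69.248 g → 38.51 wt%.
Fe in (Mg0.69Fe0.31)5Ca2Si8O22(OH)2: molar mass 861.240 g/mol; 1.55×55.845 = 86.560 g → 10.05 wt%.
Difference = 38.51 − 10.05 = 28.46 percentage points.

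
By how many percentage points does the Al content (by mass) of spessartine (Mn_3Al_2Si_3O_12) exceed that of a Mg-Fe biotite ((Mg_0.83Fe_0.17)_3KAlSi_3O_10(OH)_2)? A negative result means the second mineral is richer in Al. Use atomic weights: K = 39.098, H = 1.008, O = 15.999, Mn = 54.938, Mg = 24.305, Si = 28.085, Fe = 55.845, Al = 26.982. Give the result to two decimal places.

4.67 percentage points

Al in Mn_3Al_2Si_3O_12: molar mass 495.021 g/mol; 2×26.982 = 53.964 g → 10.90 wt%.
Al in (Mg_0.83Fe_0.17)_3KAlSi_3O_10(OH)_2: molar mass 433.339 g/mol; 1×26.982 = 26.982 g → 6.23 wt%.
Difference = 10.90 − 6.23 = 4.67 percentage points.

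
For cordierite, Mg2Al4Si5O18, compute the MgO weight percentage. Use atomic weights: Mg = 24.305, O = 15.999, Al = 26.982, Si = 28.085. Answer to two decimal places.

Molar mass of Mg2Al4Si5O18 = 2·24.305 + 4·26.982 + 5·28.085 + 18·15.999 = 584.945 g/mol.
Each formula unit contains 2 Mg, equivalent to 2/1 = 2.0000 mol MgO.
M(MgO) = 1×24.305 + 1×15.999 = 40.304 g/mol.
Mass of MgO per formula unit = 2.0000 × 40.304 = 80.608 g.
MgO wt% = 80.608 / 584.945 × 100 = 13.78%.

13.78 wt%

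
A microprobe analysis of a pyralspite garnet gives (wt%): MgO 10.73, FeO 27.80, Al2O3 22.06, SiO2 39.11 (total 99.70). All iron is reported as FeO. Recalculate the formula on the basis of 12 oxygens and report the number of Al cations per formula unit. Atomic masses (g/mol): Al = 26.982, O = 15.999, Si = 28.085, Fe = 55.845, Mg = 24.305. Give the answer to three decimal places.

MgO (M=40.304): mol = 0.26623; Mg = 0.26623, O = 0.26623.
FeO (M=71.844): mol = 0.38695; Fe = 0.38695, O = 0.38695.
Al2O3 (M=101.961): mol = 0.21636; Al = 0.43272, O = 0.64908.
SiO2 (M=60.083): mol = 0.65093; Si = 0.65093, O = 1.30186.
ΣO = 2.60412; factor = 12/ΣO = 4.60808.
Al apfu = 0.43272 × 4.60808 = 1.994.

1.994 Al apfu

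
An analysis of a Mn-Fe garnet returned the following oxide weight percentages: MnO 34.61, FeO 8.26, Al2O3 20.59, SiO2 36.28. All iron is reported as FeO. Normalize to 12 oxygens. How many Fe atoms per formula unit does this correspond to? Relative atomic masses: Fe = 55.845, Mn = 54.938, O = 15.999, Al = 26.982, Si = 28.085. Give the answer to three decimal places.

0.571 Fe apfu

MnO: 34.61/70.937 = 0.48790 mol → 0.48790 mol Mn, 0.48790 mol O.
FeO: 8.26/71.844 = 0.11497 mol → 0.11497 mol Fe, 0.11497 mol O.
Al2O3: 20.59/101.961 = 0.20194 mol → 0.40388 mol Al, 0.60582 mol O.
SiO2: 36.28/60.083 = 0.60383 mol → 0.60383 mol Si, 1.20766 mol O.
Total oxygen = 2.41635 mol. Normalization factor = 12/2.41635 = 4.96617.
Fe per 12 O = 0.11497 × 4.96617 = 0.571.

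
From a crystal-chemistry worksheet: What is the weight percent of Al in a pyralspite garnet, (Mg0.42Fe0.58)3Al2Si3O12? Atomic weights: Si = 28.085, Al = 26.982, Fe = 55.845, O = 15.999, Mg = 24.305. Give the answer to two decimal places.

11.78 mass %

Molar mass of (Mg0.42Fe0.58)3Al2Si3O12: 1.26×24.305 + 1.74×55.845 + 2×26.982 + 3×28.085 + 12×15.999 = 458.002 g/mol.
Mass of Al per formula unit: 2 × 26.982 = 53.964 g.
Weight fraction Al = 53.964 / 458.002 = 0.1178.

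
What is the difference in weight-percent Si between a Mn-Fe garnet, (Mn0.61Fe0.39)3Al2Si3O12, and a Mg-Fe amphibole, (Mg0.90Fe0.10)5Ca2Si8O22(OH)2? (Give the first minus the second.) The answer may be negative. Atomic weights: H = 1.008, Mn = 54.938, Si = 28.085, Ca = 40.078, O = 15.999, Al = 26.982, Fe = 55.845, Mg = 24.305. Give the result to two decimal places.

First mineral: 84.255 g Si in 496.082 g formula = 16.98 wt% Si.
Second mineral: 224.680 g Si in 828.123 g formula = 27.13 wt% Si.
16.98% − 27.13% gives a difference of -10.15 percentage points.

-10.15 percentage points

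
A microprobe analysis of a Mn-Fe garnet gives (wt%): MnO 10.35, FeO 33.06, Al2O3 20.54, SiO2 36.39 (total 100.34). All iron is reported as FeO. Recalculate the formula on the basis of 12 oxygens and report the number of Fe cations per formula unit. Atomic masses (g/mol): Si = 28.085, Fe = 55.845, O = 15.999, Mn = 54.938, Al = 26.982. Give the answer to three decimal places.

10.35 wt% MnO ÷ 70.937 g/mol = 0.14590 mol, giving 0.14590 Mn and 0.14590 O.
33.06 wt% FeO ÷ 71.844 g/mol = 0.46016 mol, giving 0.46016 Fe and 0.46016 O.
20.54 wt% Al2O3 ÷ 101.961 g/mol = 0.20145 mol, giving 0.40290 Al and 0.60435 O.
36.39 wt% SiO2 ÷ 60.083 g/mol = 0.60566 mol, giving 0.60566 Si and 1.21132 O.
Oxygen sums to 2.42173; scaling by 12/2.42173 = 4.95514 puts the formula on 12 O.
Fe: 0.46016 × 4.95514 = 2.280 atoms per formula unit.

2.280 Fe apfu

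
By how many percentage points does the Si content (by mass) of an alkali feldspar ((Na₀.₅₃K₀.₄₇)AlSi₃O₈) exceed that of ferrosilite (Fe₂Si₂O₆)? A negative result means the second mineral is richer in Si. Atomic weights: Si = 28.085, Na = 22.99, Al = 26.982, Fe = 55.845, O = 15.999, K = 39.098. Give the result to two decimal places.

9.94 percentage points

First mineral: 84.255 g Si in 269.790 g formula = 31.23 wt% Si.
Second mineral: 56.170 g Si in 263.854 g formula = 21.29 wt% Si.
31.23% − 21.29% gives a difference of 9.94 percentage points.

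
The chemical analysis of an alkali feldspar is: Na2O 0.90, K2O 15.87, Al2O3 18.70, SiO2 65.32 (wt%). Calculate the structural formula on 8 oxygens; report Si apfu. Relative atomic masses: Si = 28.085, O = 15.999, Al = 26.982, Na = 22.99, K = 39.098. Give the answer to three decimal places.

0.90 wt% Na2O ÷ 61.979 g/mol = 0.01452 mol, giving 0.02904 Na and 0.01452 O.
15.87 wt% K2O ÷ 94.195 g/mol = 0.16848 mol, giving 0.33696 K and 0.16848 O.
18.70 wt% Al2O3 ÷ 101.961 g/mol = 0.18340 mol, giving 0.36680 Al and 0.55020 O.
65.32 wt% SiO2 ÷ 60.083 g/mol = 1.08716 mol, giving 1.08716 Si and 2.17432 O.
Oxygen sums to 2.90752; scaling by 8/2.90752 = 2.75149 puts the formula on 8 O.
Si: 1.08716 × 2.75149 = 2.991 atoms per formula unit.

2.991 Si apfu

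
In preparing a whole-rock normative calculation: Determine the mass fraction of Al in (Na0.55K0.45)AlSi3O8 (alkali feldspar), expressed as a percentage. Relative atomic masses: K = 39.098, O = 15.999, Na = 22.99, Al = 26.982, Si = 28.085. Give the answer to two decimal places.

10.01 wt%

Molar mass of (Na0.55K0.45)AlSi3O8: 0.55·22.99 + 0.45·39.098 + 1·26.982 + 3·28.085 + 8·15.999 = 269.468 g/mol.
Mass of Al per formula unit: 1 × 26.982 = 26.982 g.
Weight fraction Al = 26.982 / 269.468 = 0.1001.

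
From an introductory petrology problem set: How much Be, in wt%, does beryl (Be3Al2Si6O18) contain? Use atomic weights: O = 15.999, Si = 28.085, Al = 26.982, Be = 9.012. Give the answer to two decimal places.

5.03 wt%

Molar mass of Be3Al2Si6O18: 3*9.012 + 2*26.982 + 6*28.085 + 18*15.999 = 537.492 g/mol.
Mass of Be per formula unit: 3 × 9.012 = 27.036 g.
Weight fraction Be = 27.036 / 537.492 = 0.0503.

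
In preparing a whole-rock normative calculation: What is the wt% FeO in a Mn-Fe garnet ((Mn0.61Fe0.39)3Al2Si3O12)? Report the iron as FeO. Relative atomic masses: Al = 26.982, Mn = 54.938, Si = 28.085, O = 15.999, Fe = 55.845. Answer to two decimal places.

16.94 wt%

M((Mn0.61Fe0.39)3Al2Si3O12) = 496.082 g/mol; M(FeO) = 71.844 g/mol.
Moles FeO per formula unit = 1.17 Fe ÷ 1 = 1.1700.
FeO fraction = (1.1700 × 71.844) / 496.082 = 84.057/496.082 = 0.1694.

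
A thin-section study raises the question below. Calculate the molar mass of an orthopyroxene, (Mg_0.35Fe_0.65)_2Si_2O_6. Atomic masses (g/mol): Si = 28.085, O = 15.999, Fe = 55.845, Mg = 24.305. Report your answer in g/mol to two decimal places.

241.78 g/mol

The formula mass is the sum 0.70(24.305) + 1.30(55.845) + 2(28.085) + 6(15.999).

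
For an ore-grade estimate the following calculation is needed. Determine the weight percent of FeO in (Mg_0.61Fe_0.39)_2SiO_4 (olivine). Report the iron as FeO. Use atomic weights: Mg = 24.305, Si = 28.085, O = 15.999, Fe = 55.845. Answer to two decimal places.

Molar mass of (Mg_0.61Fe_0.39)_2SiO_4 = 1.22*24.305 + 0.78*55.845 + 1*28.085 + 4*15.999 = 165.292 g/mol.
Each formula unit contains 0.78 Fe, equivalent to 0.78/1 = 0.7800 mol FeO.
M(FeO) = 1×55.845 + 1×15.999 = 71.844 g/mol.
Mass of FeO per formula unit = 0.7800 × 71.844 = 56.038 g.
FeO wt% = 56.038 / 165.292 × 100 = 33.90%.

33.90 wt%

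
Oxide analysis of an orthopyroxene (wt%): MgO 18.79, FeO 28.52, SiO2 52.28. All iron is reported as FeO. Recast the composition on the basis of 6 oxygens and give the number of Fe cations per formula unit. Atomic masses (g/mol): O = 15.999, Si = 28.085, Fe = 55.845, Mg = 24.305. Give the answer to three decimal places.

0.915 Fe apfu

MgO: 18.79/40.304 = 0.46621 mol → 0.46621 mol Mg, 0.46621 mol O.
FeO: 28.52/71.844 = 0.39697 mol → 0.39697 mol Fe, 0.39697 mol O.
SiO2: 52.28/60.083 = 0.87013 mol → 0.87013 mol Si, 1.74026 mol O.
Total oxygen = 2.60344 mol. Normalization factor = 6/2.60344 = 2.30464.
Fe per 6 O = 0.39697 × 2.30464 = 0.915.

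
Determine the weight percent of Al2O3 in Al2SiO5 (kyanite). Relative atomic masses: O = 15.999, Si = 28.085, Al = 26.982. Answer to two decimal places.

Formula mass = 162.044 g/mol.
2 Al → 1.0000 mol Al2O3 per formula unit; M(Al2O3) = 101.961, so Al2O3 mass = 101.961 g.
101.961/162.044 × 100 = 62.92 wt%.

62.92 wt%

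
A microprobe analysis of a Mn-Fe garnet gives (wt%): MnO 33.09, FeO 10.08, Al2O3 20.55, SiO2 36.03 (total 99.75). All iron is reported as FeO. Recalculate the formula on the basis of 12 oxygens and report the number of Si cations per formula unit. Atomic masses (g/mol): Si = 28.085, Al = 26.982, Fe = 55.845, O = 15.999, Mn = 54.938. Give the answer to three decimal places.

2.985 Si apfu

MnO: 33.09/70.937 = 0.46647 mol → 0.46647 mol Mn, 0.46647 mol O.
FeO: 10.08/71.844 = 0.14030 mol → 0.14030 mol Fe, 0.14030 mol O.
Al2O3: 20.55/101.961 = 0.20155 mol → 0.40310 mol Al, 0.60465 mol O.
SiO2: 36.03/60.083 = 0.59967 mol → 0.59967 mol Si, 1.19934 mol O.
Total oxygen = 2.41076 mol. Normalization factor = 12/2.41076 = 4.97768.
Si per 12 O = 0.59967 × 4.97768 = 2.985.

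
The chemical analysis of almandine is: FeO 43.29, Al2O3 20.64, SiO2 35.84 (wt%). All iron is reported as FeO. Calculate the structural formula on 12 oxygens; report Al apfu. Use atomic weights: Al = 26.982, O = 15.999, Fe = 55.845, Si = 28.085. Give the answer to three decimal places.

FeO: 43.29/71.844 = 0.60256 mol → 0.60256 mol Fe, 0.60256 mol O.
Al2O3: 20.64/101.961 = 0.20243 mol → 0.40486 mol Al, 0.60729 mol O.
SiO2: 35.84/60.083 = 0.59651 mol → 0.59651 mol Si, 1.19302 mol O.
Total oxygen = 2.40287 mol. Normalization factor = 12/2.40287 = 4.99403.
Al per 12 O = 0.40486 × 4.99403 = 2.022.

2.022 Al apfu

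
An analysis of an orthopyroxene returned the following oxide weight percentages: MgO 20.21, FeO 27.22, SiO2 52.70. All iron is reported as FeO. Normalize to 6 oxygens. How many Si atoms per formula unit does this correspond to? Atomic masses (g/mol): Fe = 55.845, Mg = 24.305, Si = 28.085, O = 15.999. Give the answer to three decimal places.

1.998 Si apfu

MgO: 20.21/40.304 = 0.50144 mol → 0.50144 mol Mg, 0.50144 mol O.
FeO: 27.22/71.844 = 0.37888 mol → 0.37888 mol Fe, 0.37888 mol O.
SiO2: 52.70/60.083 = 0.87712 mol → 0.87712 mol Si, 1.75424 mol O.
Total oxygen = 2.63456 mol. Normalization factor = 6/2.63456 = 2.27742.
Si per 6 O = 0.87712 × 2.27742 = 1.998.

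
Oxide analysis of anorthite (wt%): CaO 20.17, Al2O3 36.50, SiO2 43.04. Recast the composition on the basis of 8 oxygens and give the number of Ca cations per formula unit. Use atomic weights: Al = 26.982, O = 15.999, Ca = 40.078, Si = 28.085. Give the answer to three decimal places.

20.17 wt% CaO ÷ 56.077 g/mol = 0.35968 mol, giving 0.35968 Ca and 0.35968 O.
36.50 wt% Al2O3 ÷ 101.961 g/mol = 0.35798 mol, giving 0.71596 Al and 1.07394 O.
43.04 wt% SiO2 ÷ 60.083 g/mol = 0.71634 mol, giving 0.71634 Si and 1.43268 O.
Oxygen sums to 2.86630; scaling by 8/2.86630 = 2.79105 puts the formula on 8 O.
Ca: 0.35968 × 2.79105 = 1.004 atoms per formula unit.

1.004 Ca apfu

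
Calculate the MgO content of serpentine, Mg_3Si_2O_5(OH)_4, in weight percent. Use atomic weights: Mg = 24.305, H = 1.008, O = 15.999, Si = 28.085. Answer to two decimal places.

Formula mass = 277.108 g/mol.
3 Mg → 3.0000 mol MgO per formula unit; M(MgO) = 40.304, so MgO mass = 120.912 g.
120.912/277.108 × 100 = 43.63 wt%.

43.63 wt%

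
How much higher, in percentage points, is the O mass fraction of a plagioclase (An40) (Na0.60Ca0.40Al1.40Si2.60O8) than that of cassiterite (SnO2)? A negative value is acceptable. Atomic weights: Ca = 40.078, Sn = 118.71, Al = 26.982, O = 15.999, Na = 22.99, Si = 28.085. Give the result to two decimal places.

26.42 percentage points

O in Na0.60Ca0.40Al1.40Si2.60O8: molar mass 268.613 g/mol; 8×15.999 = 127.992 g → 47.65 wt%.
O in SnO2: molar mass 150.708 g/mol; 2×15.999 = 31.998 g → 21.23 wt%.
Difference = 47.65 − 21.23 = 26.42 percentage points.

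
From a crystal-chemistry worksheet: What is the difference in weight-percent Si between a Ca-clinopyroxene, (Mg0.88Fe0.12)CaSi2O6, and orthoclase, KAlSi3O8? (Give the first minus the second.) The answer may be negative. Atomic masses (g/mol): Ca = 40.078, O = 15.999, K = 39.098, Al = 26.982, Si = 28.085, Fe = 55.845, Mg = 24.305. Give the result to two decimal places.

Si in (Mg0.88Fe0.12)CaSi2O6: molar mass 220.332 g/mol; 2×28.085 = 56.170 g → 25.49 wt%.
Si in KAlSi3O8: molar mass 278.327 g/mol; 3×28.085 = 84.255 g → 30.27 wt%.
Difference = 25.49 − 30.27 = -4.78 percentage points.

-4.78 percentage points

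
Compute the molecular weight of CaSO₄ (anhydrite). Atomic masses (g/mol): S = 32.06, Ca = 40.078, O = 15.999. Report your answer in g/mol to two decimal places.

136.13 g/mol

M = 1*40.078 + 1*32.06 + 4*15.999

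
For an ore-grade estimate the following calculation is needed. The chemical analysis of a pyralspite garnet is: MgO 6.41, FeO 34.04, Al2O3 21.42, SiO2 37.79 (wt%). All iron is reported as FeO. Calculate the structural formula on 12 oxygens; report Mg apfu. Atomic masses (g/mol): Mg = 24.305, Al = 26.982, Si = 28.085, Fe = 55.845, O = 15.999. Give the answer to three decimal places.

0.757 Mg apfu

MgO: 6.41/40.304 = 0.15904 mol → 0.15904 mol Mg, 0.15904 mol O.
FeO: 34.04/71.844 = 0.47380 mol → 0.47380 mol Fe, 0.47380 mol O.
Al2O3: 21.42/101.961 = 0.21008 mol → 0.42016 mol Al, 0.63024 mol O.
SiO2: 37.79/60.083 = 0.62896 mol → 0.62896 mol Si, 1.25792 mol O.
Total oxygen = 2.52100 mol. Normalization factor = 12/2.52100 = 4.76002.
Mg per 12 O = 0.15904 × 4.76002 = 0.757.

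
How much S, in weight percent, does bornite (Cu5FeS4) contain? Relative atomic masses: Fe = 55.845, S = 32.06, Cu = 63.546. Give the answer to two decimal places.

Molar mass of Cu5FeS4: 5·63.546 + 1·55.845 + 4·32.06 = 501.815 g/mol.
Mass of S per formula unit: 4 × 32.06 = 128.240 g.
Weight fraction S = 128.240 / 501.815 = 0.2556.

25.56 weight percent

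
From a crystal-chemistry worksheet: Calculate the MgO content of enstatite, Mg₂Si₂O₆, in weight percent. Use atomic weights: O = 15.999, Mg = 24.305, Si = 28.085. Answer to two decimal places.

40.15 wt%

Formula mass = 200.774 g/mol.
2 Mg → 2.0000 mol MgO per formula unit; M(MgO) = 40.304, so MgO mass = 80.608 g.
80.608/200.774 × 100 = 40.15 wt%.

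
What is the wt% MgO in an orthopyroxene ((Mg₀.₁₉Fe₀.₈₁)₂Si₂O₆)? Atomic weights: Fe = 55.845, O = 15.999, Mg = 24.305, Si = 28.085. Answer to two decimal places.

6.08 wt%

M((Mg₀.₁₉Fe₀.₈₁)₂Si₂O₆) = 251.869 g/mol; M(MgO) = 40.304 g/mol.
Moles MgO per formula unit = 0.38 Mg ÷ 1 = 0.3800.
MgO fraction = (0.3800 × 40.304) / 251.869 = 15.316/251.869 = 0.0608.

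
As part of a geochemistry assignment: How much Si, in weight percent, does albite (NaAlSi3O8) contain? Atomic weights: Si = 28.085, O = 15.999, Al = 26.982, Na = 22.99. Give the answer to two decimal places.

32.13 weight percent

M(NaAlSi3O8) = 262.219 g/mol.
Si contributes 3 × 28.085 = 84.255 g per mole.
84.255/262.219 = 0.3213 → 32.13%.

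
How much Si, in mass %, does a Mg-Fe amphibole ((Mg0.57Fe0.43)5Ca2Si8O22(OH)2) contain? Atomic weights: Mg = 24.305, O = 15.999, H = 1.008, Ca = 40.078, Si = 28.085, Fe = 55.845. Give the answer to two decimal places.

25.53 mass %

Molar mass of (Mg0.57Fe0.43)5Ca2Si8O22(OH)2: 2.85*24.305 + 2.15*55.845 + 2*40.078 + 8*28.085 + 24*15.999 + 2*1.008 = 880.164 g/mol.
Mass of Si per formula unit: 8 × 28.085 = 224.680 g.
Weight fraction Si = 224.680 / 880.164 = 0.2553.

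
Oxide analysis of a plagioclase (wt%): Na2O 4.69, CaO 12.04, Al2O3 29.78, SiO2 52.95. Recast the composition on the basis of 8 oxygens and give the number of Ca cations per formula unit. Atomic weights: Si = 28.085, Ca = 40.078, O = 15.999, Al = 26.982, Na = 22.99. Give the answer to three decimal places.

0.586 Ca apfu

4.69 wt% Na2O ÷ 61.979 g/mol = 0.07567 mol, giving 0.15134 Na and 0.07567 O.
12.04 wt% CaO ÷ 56.077 g/mol = 0.21470 mol, giving 0.21470 Ca and 0.21470 O.
29.78 wt% Al2O3 ÷ 101.961 g/mol = 0.29207 mol, giving 0.58414 Al and 0.87621 O.
52.95 wt% SiO2 ÷ 60.083 g/mol = 0.88128 mol, giving 0.88128 Si and 1.76256 O.
Oxygen sums to 2.92914; scaling by 8/2.92914 = 2.73118 puts the formula on 8 O.
Ca: 0.21470 × 2.73118 = 0.586 atoms per formula unit.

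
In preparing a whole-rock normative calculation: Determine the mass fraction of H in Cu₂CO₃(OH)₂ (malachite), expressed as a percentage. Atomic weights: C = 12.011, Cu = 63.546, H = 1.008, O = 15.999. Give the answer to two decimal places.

0.91 weight percent

M(Cu₂CO₃(OH)₂) = 221.114 g/mol.
H contributes 2 × 1.008 = 2.016 g per mole.
2.016/221.114 = 0.0091 → 0.91%.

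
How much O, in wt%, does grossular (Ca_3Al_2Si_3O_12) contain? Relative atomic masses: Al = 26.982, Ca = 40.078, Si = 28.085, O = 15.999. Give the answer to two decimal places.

42.62 wt%

Formula mass = 3*40.078 + 2*26.982 + 3*28.085 + 12*15.999 = 450.441 g/mol, of which 191.988 g is O.
So O makes up 191.988/450.441 = 0.4262 of the mass, i.e. 42.62%.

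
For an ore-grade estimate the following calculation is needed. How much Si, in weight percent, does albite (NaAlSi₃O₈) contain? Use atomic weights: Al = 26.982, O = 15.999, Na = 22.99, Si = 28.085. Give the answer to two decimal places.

M(NaAlSi₃O₈) = 262.219 g/mol.
Si contributes 3 × 28.085 = 84.255 g per mole.
84.255/262.219 = 0.3213 → 32.13%.

32.13 weight percent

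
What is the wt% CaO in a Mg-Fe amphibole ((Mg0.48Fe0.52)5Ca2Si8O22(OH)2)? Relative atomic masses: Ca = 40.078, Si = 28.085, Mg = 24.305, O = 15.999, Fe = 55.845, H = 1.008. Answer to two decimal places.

Molar mass of (Mg0.48Fe0.52)5Ca2Si8O22(OH)2 = 2.40·24.305 + 2.60·55.845 + 2·40.078 + 8·28.085 + 24·15.999 + 2·1.008 = 894.357 g/mol.
Each formula unit contains 2 Ca, equivalent to 2/1 = 2.0000 mol CaO.
M(CaO) = 1×40.078 + 1×15.999 = 56.077 g/mol.
Mass of CaO per formula unit = 2.0000 × 56.077 = 112.154 g.
CaO wt% = 112.154 / 894.357 × 100 = 12.54%.

12.54 wt%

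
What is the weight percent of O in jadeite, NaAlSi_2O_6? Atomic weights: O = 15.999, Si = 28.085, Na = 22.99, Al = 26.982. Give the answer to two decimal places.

Molar mass of NaAlSi_2O_6: 1×22.99 + 1×26.982 + 2×28.085 + 6×15.999 = 202.136 g/mol.
Mass of O per formula unit: 6 × 15.999 = 95.994 g.
Weight fraction O = 95.994 / 202.136 = 0.4749.

47.49 wt%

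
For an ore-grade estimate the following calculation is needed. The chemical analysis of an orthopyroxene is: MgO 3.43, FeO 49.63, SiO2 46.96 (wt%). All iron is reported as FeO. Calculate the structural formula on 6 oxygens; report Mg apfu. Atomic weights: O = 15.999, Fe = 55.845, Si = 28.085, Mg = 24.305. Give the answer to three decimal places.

MgO: 3.43/40.304 = 0.08510 mol → 0.08510 mol Mg, 0.08510 mol O.
FeO: 49.63/71.844 = 0.69080 mol → 0.69080 mol Fe, 0.69080 mol O.
SiO2: 46.96/60.083 = 0.78159 mol → 0.78159 mol Si, 1.56318 mol O.
Total oxygen = 2.33908 mol. Normalization factor = 6/2.33908 = 2.56511.
Mg per 6 O = 0.08510 × 2.56511 = 0.218.

0.218 Mg apfu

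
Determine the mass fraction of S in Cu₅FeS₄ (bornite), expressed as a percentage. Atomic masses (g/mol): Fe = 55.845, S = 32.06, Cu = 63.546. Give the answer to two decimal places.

Formula mass = 5×63.546 + 1×55.845 + 4×32.06 = 501.815 g/mol, of which 128.240 g is S.
So S makes up 128.240/501.815 = 0.2556 of the mass, i.e. 25.56%.

25.56 mass %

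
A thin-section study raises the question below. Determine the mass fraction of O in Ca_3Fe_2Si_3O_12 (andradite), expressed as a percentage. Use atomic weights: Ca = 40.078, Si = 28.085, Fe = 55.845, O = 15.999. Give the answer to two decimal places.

37.78 weight percent

Formula mass = 3·40.078 + 2·55.845 + 3·28.085 + 12·15.999 = 508.167 g/mol, of which 191.988 g is O.
So O makes up 191.988/508.167 = 0.3778 of the mass, i.e. 37.78%.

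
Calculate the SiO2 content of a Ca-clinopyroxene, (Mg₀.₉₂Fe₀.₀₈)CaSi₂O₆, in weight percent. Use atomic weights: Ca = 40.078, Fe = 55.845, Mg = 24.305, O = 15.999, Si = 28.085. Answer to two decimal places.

Molar mass of (Mg₀.₉₂Fe₀.₀₈)CaSi₂O₆ = 0.92·24.305 + 0.08·55.845 + 1·40.078 + 2·28.085 + 6·15.999 = 219.070 g/mol.
Each formula unit contains 2 Si, equivalent to 2/1 = 2.0000 mol SiO2.
M(SiO2) = 1×28.085 + 2×15.999 = 60.083 g/mol.
Mass of SiO2 per formula unit = 2.0000 × 60.083 = 120.166 g.
SiO2 wt% = 120.166 / 219.070 × 100 = 54.85%.

54.85 wt%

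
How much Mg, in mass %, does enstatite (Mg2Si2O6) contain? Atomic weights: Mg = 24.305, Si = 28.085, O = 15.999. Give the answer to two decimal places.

M(Mg2Si2O6) = 200.774 g/mol.
Mg contributes 2 × 24.305 = 48.610 g per mole.
48.610/200.774 = 0.2421 → 24.21%.

24.21 mass %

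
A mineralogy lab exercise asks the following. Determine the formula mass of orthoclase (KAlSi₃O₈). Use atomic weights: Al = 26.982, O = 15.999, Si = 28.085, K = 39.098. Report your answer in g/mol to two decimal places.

278.33 g/mol

K: 1 × 39.098 = 39.0980
Al: 1 × 26.982 = 26.9820
Si: 3 × 28.085 = 84.2550
O: 8 × 15.999 = 127.9920
Summing the contributions gives the formula mass.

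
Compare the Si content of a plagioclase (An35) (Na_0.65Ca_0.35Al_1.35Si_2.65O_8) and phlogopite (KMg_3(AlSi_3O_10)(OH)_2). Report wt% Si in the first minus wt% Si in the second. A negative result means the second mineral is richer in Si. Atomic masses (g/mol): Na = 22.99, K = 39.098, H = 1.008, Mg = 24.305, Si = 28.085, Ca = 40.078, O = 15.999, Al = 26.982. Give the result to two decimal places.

First mineral: 74.425 g Si in 267.814 g formula = 27.79 wt% Si.
Second mineral: 84.255 g Si in 417.254 g formula = 20.19 wt% Si.
27.79% − 20.19% gives a difference of 7.60 percentage points.

7.60 percentage points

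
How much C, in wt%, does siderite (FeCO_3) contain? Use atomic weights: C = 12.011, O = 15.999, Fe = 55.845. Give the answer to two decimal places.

M(FeCO_3) = 115.853 g/mol.
C contributes 1 × 12.011 = 12.011 g per mole.
12.011/115.853 = 0.1037 → 10.37%.

10.37 wt%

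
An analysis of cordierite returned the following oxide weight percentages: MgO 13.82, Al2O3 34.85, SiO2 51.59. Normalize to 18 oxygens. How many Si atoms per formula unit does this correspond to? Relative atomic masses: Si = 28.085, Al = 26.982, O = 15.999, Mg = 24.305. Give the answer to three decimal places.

5.009 Si apfu

13.82 wt% MgO ÷ 40.304 g/mol = 0.34289 mol, giving 0.34289 Mg and 0.34289 O.
34.85 wt% Al2O3 ÷ 101.961 g/mol = 0.34180 mol, giving 0.68360 Al and 1.02540 O.
51.59 wt% SiO2 ÷ 60.083 g/mol = 0.85865 mol, giving 0.85865 Si and 1.71730 O.
Oxygen sums to 3.08559; scaling by 18/3.08559 = 5.83357 puts the formula on 18 O.
Si: 0.85865 × 5.83357 = 5.009 atoms per formula unit.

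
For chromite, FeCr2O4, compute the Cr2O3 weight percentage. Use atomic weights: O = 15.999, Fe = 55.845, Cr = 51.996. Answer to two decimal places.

Molar mass of FeCr2O4 = 1·55.845 + 2·51.996 + 4·15.999 = 223.833 g/mol.
Each formula unit contains 2 Cr, equivalent to 2/2 = 1.0000 mol Cr2O3.
M(Cr2O3) = 2×51.996 + 3×15.999 = 151.989 g/mol.
Mass of Cr2O3 per formula unit = 1.0000 × 151.989 = 151.989 g.
Cr2O3 wt% = 151.989 / 223.833 × 100 = 67.90%.

67.90 wt%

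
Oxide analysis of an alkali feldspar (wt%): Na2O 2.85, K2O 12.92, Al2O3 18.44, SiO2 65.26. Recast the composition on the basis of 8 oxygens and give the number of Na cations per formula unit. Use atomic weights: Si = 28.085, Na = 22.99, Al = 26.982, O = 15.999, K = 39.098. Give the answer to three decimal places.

Na2O: 2.85/61.979 = 0.04598 mol → 0.09196 mol Na, 0.04598 mol O.
K2O: 12.92/94.195 = 0.13716 mol → 0.27432 mol K, 0.13716 mol O.
Al2O3: 18.44/101.961 = 0.18085 mol → 0.36170 mol Al, 0.54255 mol O.
SiO2: 65.26/60.083 = 1.08616 mol → 1.08616 mol Si, 2.17232 mol O.
Total oxygen = 2.89801 mol. Normalization factor = 8/2.89801 = 2.76051.
Na per 8 O = 0.09196 × 2.76051 = 0.254.

0.254 Na apfu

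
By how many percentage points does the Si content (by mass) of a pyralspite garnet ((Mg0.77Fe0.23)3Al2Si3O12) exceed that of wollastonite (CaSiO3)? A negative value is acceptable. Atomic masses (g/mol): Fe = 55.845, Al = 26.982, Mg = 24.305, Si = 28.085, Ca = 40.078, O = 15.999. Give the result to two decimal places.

M((Mg0.77Fe0.23)3Al2Si3O12) = 424.885 g/mol, so wt% Si = 84.255/424.885 × 100 = 19.83%.
M(CaSiO3) = 116.160 g/mol, so wt% Si = 28.085/116.160 × 100 = 24.18%.
19.83 − 24.18 = -4.35 pp.

-4.35 percentage points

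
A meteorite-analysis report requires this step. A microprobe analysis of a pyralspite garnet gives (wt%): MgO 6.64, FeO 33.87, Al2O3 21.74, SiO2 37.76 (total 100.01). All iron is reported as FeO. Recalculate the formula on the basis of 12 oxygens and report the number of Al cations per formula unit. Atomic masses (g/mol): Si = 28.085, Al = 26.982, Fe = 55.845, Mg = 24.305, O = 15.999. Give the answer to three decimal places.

MgO (M=40.304): mol = 0.16475; Mg = 0.16475, O = 0.16475.
FeO (M=71.844): mol = 0.47144; Fe = 0.47144, O = 0.47144.
Al2O3 (M=101.961): mol = 0.21322; Al = 0.42644, O = 0.63966.
SiO2 (M=60.083): mol = 0.62846; Si = 0.62846, O = 1.25692.
ΣO = 2.53277; factor = 12/ΣO = 4.73790.
Al apfu = 0.42644 × 4.73790 = 2.020.

2.020 Al apfu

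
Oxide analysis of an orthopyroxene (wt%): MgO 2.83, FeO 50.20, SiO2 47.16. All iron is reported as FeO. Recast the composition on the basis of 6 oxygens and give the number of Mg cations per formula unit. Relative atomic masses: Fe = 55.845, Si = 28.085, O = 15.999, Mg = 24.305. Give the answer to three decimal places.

MgO (M=40.304): mol = 0.07022; Mg = 0.07022, O = 0.07022.
FeO (M=71.844): mol = 0.69874; Fe = 0.69874, O = 0.69874.
SiO2 (M=60.083): mol = 0.78491; Si = 0.78491, O = 1.56982.
ΣO = 2.33878; factor = 6/ΣO = 2.56544.
Mg apfu = 0.07022 × 2.56544 = 0.180.

0.180 Mg apfu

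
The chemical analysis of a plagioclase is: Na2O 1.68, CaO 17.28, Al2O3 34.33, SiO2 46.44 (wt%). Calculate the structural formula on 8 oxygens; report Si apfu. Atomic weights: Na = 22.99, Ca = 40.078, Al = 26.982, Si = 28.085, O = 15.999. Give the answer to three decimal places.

2.139 Si apfu

Na2O: 1.68/61.979 = 0.02711 mol → 0.05422 mol Na, 0.02711 mol O.
CaO: 17.28/56.077 = 0.30815 mol → 0.30815 mol Ca, 0.30815 mol O.
Al2O3: 34.33/101.961 = 0.33670 mol → 0.67340 mol Al, 1.01010 mol O.
SiO2: 46.44/60.083 = 0.77293 mol → 0.77293 mol Si, 1.54586 mol O.
Total oxygen = 2.89122 mol. Normalization factor = 8/2.89122 = 2.76700.
Si per 8 O = 0.77293 × 2.76700 = 2.139.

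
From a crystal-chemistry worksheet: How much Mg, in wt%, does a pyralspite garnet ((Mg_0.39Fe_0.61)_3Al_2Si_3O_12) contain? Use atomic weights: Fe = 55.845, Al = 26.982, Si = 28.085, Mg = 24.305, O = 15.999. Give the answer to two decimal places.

M((Mg_0.39Fe_0.61)_3Al_2Si_3O_12) = 460.840 g/mol.
Mg contributes 1.17 × 24.305 = 28.437 g per mole.
28.437/460.840 = 0.0617 → 6.17%.

6.17 wt%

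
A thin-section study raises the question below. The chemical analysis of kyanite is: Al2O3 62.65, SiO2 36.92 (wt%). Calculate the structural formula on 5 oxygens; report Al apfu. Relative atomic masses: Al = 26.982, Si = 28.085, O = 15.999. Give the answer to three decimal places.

Al2O3: 62.65/101.961 = 0.61445 mol → 1.22890 mol Al, 1.84335 mol O.
SiO2: 36.92/60.083 = 0.61448 mol → 0.61448 mol Si, 1.22896 mol O.
Total oxygen = 3.07231 mol. Normalization factor = 5/3.07231 = 1.62744.
Al per 5 O = 1.22890 × 1.62744 = 2.000.

2.000 Al apfu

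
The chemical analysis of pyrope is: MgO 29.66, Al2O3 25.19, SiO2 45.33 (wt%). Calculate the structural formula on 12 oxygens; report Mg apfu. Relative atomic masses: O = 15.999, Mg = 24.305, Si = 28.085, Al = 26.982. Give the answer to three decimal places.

2.957 Mg apfu

29.66 wt% MgO ÷ 40.304 g/mol = 0.73591 mol, giving 0.73591 Mg and 0.73591 O.
25.19 wt% Al2O3 ÷ 101.961 g/mol = 0.24706 mol, giving 0.49412 Al and 0.74118 O.
45.33 wt% SiO2 ÷ 60.083 g/mol = 0.75446 mol, giving 0.75446 Si and 1.50892 O.
Oxygen sums to 2.98601; scaling by 12/2.98601 = 4.01874 puts the formula on 12 O.
Mg: 0.73591 × 4.01874 = 2.957 atoms per formula unit.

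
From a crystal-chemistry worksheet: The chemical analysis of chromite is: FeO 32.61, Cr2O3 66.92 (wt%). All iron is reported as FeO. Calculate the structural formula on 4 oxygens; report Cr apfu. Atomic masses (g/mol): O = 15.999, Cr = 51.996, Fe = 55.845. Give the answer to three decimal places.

FeO: 32.61/71.844 = 0.45390 mol → 0.45390 mol Fe, 0.45390 mol O.
Cr2O3: 66.92/151.989 = 0.44030 mol → 0.88060 mol Cr, 1.32090 mol O.
Total oxygen = 1.77480 mol. Normalization factor = 4/1.77480 = 2.25378.
Cr per 4 O = 0.88060 × 2.25378 = 1.985.

1.985 Cr apfu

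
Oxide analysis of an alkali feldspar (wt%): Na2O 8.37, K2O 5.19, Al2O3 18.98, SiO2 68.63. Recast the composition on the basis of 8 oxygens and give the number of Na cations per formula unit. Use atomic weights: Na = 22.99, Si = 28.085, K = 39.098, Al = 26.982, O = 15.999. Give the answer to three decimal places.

Na2O (M=61.979): mol = 0.13505; Na = 0.27010, O = 0.13505.
K2O (M=94.195): mol = 0.05510; K = 0.11020, O = 0.05510.
Al2O3 (M=101.961): mol = 0.18615; Al = 0.37230, O = 0.55845.
SiO2 (M=60.083): mol = 1.14225; Si = 1.14225, O = 2.28450.
ΣO = 3.03310; factor = 8/ΣO = 2.63757.
Na apfu = 0.27010 × 2.63757 = 0.712.

0.712 Na apfu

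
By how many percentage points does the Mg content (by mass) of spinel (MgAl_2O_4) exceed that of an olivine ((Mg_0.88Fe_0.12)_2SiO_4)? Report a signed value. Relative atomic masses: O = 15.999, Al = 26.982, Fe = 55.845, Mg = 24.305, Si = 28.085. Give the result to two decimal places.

-11.77 percentage points

M(MgAl_2O_4) = 142.265 g/mol, so wt% Mg = 24.305/142.265 × 100 = 17.08%.
M((Mg_0.88Fe_0.12)_2SiO_4) = 148.261 g/mol, so wt% Mg = 42.777/148.261 × 100 = 28.85%.
17.08 − 28.85 = -11.77 pp.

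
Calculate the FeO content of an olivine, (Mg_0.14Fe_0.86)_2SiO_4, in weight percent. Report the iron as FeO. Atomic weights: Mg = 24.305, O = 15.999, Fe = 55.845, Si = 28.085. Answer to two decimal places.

63.39 wt%

Formula mass = 194.940 g/mol.
1.72 Fe → 1.7200 mol FeO per formula unit; M(FeO) = 71.844, so FeO mass = 123.572 g.
123.572/194.940 × 100 = 63.39 wt%.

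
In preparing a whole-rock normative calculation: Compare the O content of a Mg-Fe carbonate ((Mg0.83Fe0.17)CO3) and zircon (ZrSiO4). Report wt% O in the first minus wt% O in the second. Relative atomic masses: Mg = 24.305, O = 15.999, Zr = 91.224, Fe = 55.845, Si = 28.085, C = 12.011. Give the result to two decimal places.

18.61 percentage points

O in (Mg0.83Fe0.17)CO3: molar mass 89.675 g/mol; 3×15.999 = 47.997 g → 53.52 wt%.
O in ZrSiO4: molar mass 183.305 g/mol; 4×15.999 = 63.996 g → 34.91 wt%.
Difference = 53.52 − 34.91 = 18.61 percentage points.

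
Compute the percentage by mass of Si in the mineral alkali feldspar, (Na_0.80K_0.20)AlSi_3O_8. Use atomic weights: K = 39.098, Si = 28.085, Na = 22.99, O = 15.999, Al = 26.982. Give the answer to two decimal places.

31.74 weight percent

Formula mass = 0.80*22.99 + 0.20*39.098 + 1*26.982 + 3*28.085 + 8*15.999 = 265.441 g/mol, of which 84.255 g is Si.
So Si makes up 84.255/265.441 = 0.3174 of the mass, i.e. 31.74%.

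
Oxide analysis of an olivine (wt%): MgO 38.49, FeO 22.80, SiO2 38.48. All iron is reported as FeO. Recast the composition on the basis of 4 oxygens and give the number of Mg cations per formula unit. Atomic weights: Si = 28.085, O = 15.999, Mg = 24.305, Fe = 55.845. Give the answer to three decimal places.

1.496 Mg apfu

38.49 wt% MgO ÷ 40.304 g/mol = 0.95499 mol, giving 0.95499 Mg and 0.95499 O.
22.80 wt% FeO ÷ 71.844 g/mol = 0.31735 mol, giving 0.31735 Fe and 0.31735 O.
38.48 wt% SiO2 ÷ 60.083 g/mol = 0.64045 mol, giving 0.64045 Si and 1.28090 O.
Oxygen sums to 2.55324; scaling by 4/2.55324 = 1.56664 puts the formula on 4 O.
Mg: 0.95499 × 1.56664 = 1.496 atoms per formula unit.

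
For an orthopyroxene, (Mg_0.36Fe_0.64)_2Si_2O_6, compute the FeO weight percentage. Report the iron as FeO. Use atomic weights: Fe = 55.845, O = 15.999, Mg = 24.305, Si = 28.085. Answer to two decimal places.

38.13 wt%

Molar mass of (Mg_0.36Fe_0.64)_2Si_2O_6 = 0.72*24.305 + 1.28*55.845 + 2*28.085 + 6*15.999 = 241.145 g/mol.
Each formula unit contains 1.28 Fe, equivalent to 1.28/1 = 1.2800 mol FeO.
M(FeO) = 1×55.845 + 1×15.999 = 71.844 g/mol.
Mass of FeO per formula unit = 1.2800 × 71.844 = 91.960 g.
FeO wt% = 91.960 / 241.145 × 100 = 38.13%.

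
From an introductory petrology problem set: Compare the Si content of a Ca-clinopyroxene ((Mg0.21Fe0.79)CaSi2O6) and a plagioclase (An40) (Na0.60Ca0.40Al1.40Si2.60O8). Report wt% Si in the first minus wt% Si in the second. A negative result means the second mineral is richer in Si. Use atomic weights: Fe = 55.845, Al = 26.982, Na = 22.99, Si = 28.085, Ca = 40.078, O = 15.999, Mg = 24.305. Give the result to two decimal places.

-3.92 percentage points

First mineral: 56.170 g Si in 241.464 g formula = 23.26 wt% Si.
Second mineral: 73.021 g Si in 268.613 g formula = 27.18 wt% Si.
23.26% − 27.18% gives a difference of -3.92 percentage points.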